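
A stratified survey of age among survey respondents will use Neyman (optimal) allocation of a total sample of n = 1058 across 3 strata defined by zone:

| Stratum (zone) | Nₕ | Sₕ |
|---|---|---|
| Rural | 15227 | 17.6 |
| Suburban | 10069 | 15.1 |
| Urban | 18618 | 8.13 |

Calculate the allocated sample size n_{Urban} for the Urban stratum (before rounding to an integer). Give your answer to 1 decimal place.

Neyman allocation: nₕ = n·NₕSₕ / Σⱼ NⱼSⱼ.
Σ NⱼSⱼ = 15227·17.6 + 10069·15.1 + 18618·8.13 = 571401.44.
n_{Urban} = 1058·18618·8.13 / 571401.44 = 280.3.

280.3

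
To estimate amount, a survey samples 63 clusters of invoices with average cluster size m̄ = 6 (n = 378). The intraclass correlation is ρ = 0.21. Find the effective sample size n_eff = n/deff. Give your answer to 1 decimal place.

184.4

deff = 1 + (6 − 1)·0.21 = 1 + 1.05 = 2.05.
n_eff = 378 / 2.05 = 184.4.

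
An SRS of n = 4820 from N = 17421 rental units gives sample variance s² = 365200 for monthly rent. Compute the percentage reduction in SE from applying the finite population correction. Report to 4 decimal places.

14.9516

f = n/N = 4820/17421 = 0.27667757.
SE_no-fpc = √(s²/n) = 8.7044606; SE_fpc = √((1−f)s²/n) = 7.4030014.
Ratio = √(1−f) = 0.85048364. Reduction = 100·(1 − 0.85048364) = 14.9516%.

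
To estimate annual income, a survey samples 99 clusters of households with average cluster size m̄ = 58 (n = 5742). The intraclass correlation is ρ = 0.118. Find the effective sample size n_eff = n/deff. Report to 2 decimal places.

deff = 1 + (58 − 1)·0.118 = 1 + 6.726 = 7.726.
n_eff = 5742 / 7.726 = 743.20.

743.20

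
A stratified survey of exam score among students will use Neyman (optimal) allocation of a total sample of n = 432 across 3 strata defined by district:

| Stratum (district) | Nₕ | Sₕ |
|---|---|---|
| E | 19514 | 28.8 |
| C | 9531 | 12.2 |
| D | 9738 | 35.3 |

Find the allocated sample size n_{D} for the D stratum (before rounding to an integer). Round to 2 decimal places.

145.30

Neyman allocation: nₕ = n·NₕSₕ / Σⱼ NⱼSⱼ.
Σ NⱼSⱼ = 19514·28.8 + 9531·12.2 + 9738·35.3 = 1.0220328 × 10^6.
n_{D} = 432·9738·35.3 / (1.0220328 × 10^6) = 145.30.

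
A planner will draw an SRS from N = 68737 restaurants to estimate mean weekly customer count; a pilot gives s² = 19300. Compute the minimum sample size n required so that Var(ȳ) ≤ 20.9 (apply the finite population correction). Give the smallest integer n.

912

Without fpc, n₀ = s²/D = 19300/20.9 = 923.4450.
With fpc, (1 − n/N)·s²/n ≤ D requires n ≥ n₀/(1 + n₀/N) = 923.4450/(1 + 923.4450/68737) = 911.2035.
Rounding up, n = 912.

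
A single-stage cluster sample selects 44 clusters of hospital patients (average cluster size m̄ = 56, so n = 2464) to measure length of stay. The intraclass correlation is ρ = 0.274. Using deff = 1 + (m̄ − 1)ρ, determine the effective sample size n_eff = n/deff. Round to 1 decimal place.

deff = 1 + (56 − 1)·0.274 = 1 + 15.07 = 16.07.
n_eff = 2464 / 16.07 = 153.3.

153.3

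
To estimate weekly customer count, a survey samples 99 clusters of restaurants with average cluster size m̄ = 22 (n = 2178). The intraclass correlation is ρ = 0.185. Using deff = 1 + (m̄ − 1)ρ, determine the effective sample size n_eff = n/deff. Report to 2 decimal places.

deff = 1 + (22 − 1)·0.185 = 1 + 3.885 = 4.885.
n_eff = 2178 / 4.885 = 445.85.

445.85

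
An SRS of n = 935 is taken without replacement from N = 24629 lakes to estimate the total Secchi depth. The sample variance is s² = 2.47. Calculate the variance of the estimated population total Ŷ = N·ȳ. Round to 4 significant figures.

1.542 × 10^6

Var(Ŷ) = N²·Var(ȳ) = N²·(1 − n/N)·s²/n.
f = 935/24629 = 0.03796338; Var(ȳ) = 0.96203662·2.47/935 = 0.002541423.
Var(Ŷ) = 24629² · 0.002541423 = 1.5415958 × 10^6.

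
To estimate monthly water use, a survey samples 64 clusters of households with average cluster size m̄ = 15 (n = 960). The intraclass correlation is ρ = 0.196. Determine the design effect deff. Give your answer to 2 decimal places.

deff = 1 + (15 − 1)·0.196 = 1 + 2.744 = 3.744.

3.74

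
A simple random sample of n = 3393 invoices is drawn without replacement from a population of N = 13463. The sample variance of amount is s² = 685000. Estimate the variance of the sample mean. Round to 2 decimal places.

Under SRS without replacement, Var(ȳ) = (1 − f)·s²/n with f = n/N = 3393/13463 = 0.25202407.
Var(ȳ) = (1 − 0.25202407)·685000/3393 = 0.74797593·201.88624 = 151.00605.

151.01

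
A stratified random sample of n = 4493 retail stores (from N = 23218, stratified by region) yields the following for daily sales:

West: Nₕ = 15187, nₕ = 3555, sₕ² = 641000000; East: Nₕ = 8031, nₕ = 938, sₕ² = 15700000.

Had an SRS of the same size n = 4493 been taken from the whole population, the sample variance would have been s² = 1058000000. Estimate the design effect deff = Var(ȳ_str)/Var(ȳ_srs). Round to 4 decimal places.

Var(ȳ_str) = Σ Wₕ²(1−fₕ)sₕ²/nₕ with Wₕ = Nₕ/23218:
  West: (15187/23218)²·(1−3555/15187)·641000000/3555 = 59087.443
  East: (8031/23218)²·(1−938/8031)·15700000/938 = 1768.6699
  → Var(ȳ_str) = 60856.113.
Var(ȳ_srs) = (1 − 4493/23218)·1058000000/4493 = 189909.32.
deff = 60856.113 / 189909.32 = 0.3204.

0.3204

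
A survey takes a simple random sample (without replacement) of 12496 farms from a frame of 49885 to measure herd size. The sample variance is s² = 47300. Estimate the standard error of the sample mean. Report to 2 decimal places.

Under SRS without replacement, Var(ȳ) = (1 − f)·s²/n with f = n/N = 12496/49885 = 0.25049614.
Var(ȳ) = (1 − 0.25049614)·47300/12496 = 0.74950386·3.7852113 = 2.8370305.
SE(ȳ) = √(2.8370305) = 1.68.

1.68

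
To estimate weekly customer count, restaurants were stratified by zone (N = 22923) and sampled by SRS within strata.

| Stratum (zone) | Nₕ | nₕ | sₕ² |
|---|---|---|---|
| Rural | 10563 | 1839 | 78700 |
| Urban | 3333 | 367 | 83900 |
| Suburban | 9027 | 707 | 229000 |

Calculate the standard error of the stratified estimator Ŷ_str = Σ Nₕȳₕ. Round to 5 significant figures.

Var(Ŷ_str) = Σₕ Nₕ²(1 − fₕ)sₕ²/nₕ.
Rural: 10563²·(1 − 1839/10563)·78700/1839 = 3.943628 × 10^9.
Urban: 3333²·(1 − 367/3333)·83900/367 = 2.2599683 × 10^9.
Suburban: 9027²·(1 − 707/9027)·229000/707 = 2.432668 × 10^10.
Sum = 3.0530276 × 10^10.
SE = √(3.0530276 × 10^10) = 174730.

174730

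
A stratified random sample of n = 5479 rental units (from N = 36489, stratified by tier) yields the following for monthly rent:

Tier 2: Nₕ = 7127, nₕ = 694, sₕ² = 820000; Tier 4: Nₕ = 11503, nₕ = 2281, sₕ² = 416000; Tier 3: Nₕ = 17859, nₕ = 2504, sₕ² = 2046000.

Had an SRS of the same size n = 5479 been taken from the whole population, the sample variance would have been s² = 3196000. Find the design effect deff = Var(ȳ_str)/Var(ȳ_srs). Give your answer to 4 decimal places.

Var(ȳ_str) = Σ Wₕ²(1−fₕ)sₕ²/nₕ with Wₕ = Nₕ/36489:
  Tier 2: (7127/36489)²·(1−694/7127)·820000/694 = 40.686541
  Tier 4: (11503/36489)²·(1−2281/11503)·416000/2281 = 14.530493
  Tier 3: (17859/36489)²·(1−2504/17859)·2046000/2504 = 168.28846
  → Var(ȳ_str) = 223.50549.
Var(ȳ_srs) = (1 − 5479/36489)·3196000/5479 = 495.73008.
deff = 223.50549 / 495.73008 = 0.4509.

0.4509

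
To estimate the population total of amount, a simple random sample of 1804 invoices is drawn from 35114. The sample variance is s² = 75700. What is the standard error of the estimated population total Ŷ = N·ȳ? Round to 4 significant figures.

Var(Ŷ) = N²·Var(ȳ) = N²·(1 − n/N)·s²/n.
f = 1804/35114 = 0.05137552; Var(ȳ) = 0.94862448·75700/1804 = 39.806471.
Var(Ŷ) = 35114² · 39.806471 = 4.90811 × 10^10.
SE(Ŷ) = √(4.90811 × 10^10) = 221500.

221500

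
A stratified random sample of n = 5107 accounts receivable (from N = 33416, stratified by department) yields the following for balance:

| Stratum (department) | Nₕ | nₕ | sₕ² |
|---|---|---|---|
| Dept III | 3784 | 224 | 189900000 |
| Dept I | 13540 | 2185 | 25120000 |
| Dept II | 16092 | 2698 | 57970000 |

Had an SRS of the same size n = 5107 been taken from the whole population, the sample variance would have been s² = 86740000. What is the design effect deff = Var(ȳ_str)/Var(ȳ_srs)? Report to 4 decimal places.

1.1090

Var(ȳ_str) = Σ Wₕ²(1−fₕ)sₕ²/nₕ with Wₕ = Nₕ/33416:
  Dept III: (3784/33416)²·(1−224/3784)·189900000/224 = 10227.492
  Dept I: (13540/33416)²·(1−2185/13540)·25120000/2185 = 1582.9423
  Dept II: (16092/33416)²·(1−2698/16092)·57970000/2698 = 4147.3697
  → Var(ȳ_str) = 15957.804.
Var(ȳ_srs) = (1 − 5107/33416)·86740000/5107 = 14388.769.
deff = 15957.804 / 14388.769 = 1.1090.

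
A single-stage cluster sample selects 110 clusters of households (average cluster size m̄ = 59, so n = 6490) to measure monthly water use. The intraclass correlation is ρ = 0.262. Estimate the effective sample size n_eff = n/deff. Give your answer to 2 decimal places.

deff = 1 + (59 − 1)·0.262 = 1 + 15.196 = 16.196.
n_eff = 6490 / 16.196 = 400.72.

400.72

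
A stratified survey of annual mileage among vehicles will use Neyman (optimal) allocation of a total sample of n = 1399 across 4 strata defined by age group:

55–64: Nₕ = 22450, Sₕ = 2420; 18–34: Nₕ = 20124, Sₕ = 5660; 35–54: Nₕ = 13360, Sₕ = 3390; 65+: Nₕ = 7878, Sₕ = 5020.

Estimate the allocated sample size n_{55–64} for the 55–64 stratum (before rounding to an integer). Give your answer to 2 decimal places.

300.34

Neyman allocation: nₕ = n·NₕSₕ / Σⱼ NⱼSⱼ.
Σ NⱼSⱼ = 22450·2420 + 20124·5660 + 13360·3390 + 7878·5020 = 2.530688 × 10^8.
n_{55–64} = 1399·22450·2420 / (2.530688 × 10^8) = 300.34.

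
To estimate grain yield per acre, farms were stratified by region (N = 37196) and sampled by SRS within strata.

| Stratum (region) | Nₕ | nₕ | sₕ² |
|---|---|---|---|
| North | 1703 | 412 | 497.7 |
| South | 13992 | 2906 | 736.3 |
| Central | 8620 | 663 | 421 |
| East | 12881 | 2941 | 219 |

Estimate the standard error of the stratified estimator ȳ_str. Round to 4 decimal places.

0.2621

Var(ȳ_str) = Σₕ Wₕ²(1 − fₕ)sₕ²/nₕ with Wₕ = Nₕ/N, N = 37196.
North: Wₕ = 0.04578449; term = 0.04578449²·(1 − 0.24192601)·497.7/412 = 0.0019196358.
South: Wₕ = 0.37616948; term = 0.37616948²·(1 − 0.20769011)·736.3/2906 = 0.028406739.
Central: Wₕ = 0.23174535; term = 0.23174535²·(1 − 0.07691415)·421/663 = 0.031479854.
East: Wₕ = 0.34630068; term = 0.34630068²·(1 − 0.22832078)·219/2941 = 0.0068911639.
Sum = 0.068697393.
SE = √(0.068697393) = 0.2621.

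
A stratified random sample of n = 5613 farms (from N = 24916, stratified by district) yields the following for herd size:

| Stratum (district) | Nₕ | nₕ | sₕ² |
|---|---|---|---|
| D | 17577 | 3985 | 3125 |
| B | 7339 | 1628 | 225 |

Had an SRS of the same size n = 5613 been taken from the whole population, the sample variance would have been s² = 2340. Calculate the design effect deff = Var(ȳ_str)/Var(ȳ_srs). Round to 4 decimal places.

0.9633

Var(ȳ_str) = Σ Wₕ²(1−fₕ)sₕ²/nₕ with Wₕ = Nₕ/24916:
  D: (17577/24916)²·(1−3985/17577)·3125/3985 = 0.30178189
  B: (7339/24916)²·(1−1628/7339)·225/1628 = 0.0093308352
  → Var(ȳ_str) = 0.31111273.
Var(ȳ_srs) = (1 − 5613/24916)·2340/5613 = 0.32297381.
deff = 0.31111273 / 0.32297381 = 0.9633.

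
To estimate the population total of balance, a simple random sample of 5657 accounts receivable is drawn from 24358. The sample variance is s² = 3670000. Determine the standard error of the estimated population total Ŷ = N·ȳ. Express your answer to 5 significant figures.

Var(Ŷ) = N²·Var(ȳ) = N²·(1 − n/N)·s²/n.
f = 5657/24358 = 0.23224403; Var(ȳ) = 0.76775597·3670000/5657 = 498.08457.
Var(Ŷ) = 24358² · 498.08457 = 2.9551963 × 10^11.
SE(Ŷ) = √(2.9551963 × 10^11) = 543620.

543620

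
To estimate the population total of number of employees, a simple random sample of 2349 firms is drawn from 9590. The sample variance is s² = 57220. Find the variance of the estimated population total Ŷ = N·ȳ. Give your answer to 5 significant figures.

1.6915 × 10^9

Var(Ŷ) = N²·Var(ȳ) = N²·(1 − n/N)·s²/n.
f = 2349/9590 = 0.24494265; Var(ȳ) = 0.75505735·57220/2349 = 18.39267.
Var(Ŷ) = 9590² · 18.39267 = 1.6915389 × 10^9.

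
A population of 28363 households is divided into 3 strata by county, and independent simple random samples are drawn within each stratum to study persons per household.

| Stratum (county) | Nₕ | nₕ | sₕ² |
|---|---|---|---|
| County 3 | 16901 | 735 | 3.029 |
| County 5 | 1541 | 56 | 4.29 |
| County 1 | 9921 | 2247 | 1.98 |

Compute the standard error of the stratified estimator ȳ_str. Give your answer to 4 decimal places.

Var(ȳ_str) = Σₕ Wₕ²(1 − fₕ)sₕ²/nₕ with Wₕ = Nₕ/N, N = 28363.
County 3: Wₕ = 0.59588196; term = 0.59588196²·(1 − 0.04348855)·3.029/735 = 0.0013996601.
County 5: Wₕ = 0.05433135; term = 0.05433135²·(1 − 0.03634004)·4.29/56 = 2.1791846 × 10^-4.
County 1: Wₕ = 0.34978669; term = 0.34978669²·(1 − 0.22648927)·1.98/2247 = 8.3394044 × 10^-5.
Sum = 0.0017009726.
SE = √(0.0017009726) = 0.0412.

0.0412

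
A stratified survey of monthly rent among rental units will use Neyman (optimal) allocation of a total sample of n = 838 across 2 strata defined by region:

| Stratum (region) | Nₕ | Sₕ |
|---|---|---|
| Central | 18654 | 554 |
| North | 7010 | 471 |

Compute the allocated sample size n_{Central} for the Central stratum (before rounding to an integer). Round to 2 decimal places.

Neyman allocation: nₕ = n·NₕSₕ / Σⱼ NⱼSⱼ.
Σ NⱼSⱼ = 18654·554 + 7010·471 = 1.3636026 × 10^7.
n_{Central} = 838·18654·554 / (1.3636026 × 10^7) = 635.09.

635.09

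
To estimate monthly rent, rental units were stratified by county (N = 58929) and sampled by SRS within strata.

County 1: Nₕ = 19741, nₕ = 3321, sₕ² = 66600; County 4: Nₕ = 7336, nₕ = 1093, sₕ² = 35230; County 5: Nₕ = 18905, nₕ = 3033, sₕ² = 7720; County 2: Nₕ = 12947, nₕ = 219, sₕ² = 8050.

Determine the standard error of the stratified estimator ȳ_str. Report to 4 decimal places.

2.0643

Var(ȳ_str) = Σₕ Wₕ²(1 − fₕ)sₕ²/nₕ with Wₕ = Nₕ/N, N = 58929.
County 1: Wₕ = 0.33499635; term = 0.33499635²·(1 − 0.16822856)·66600/3321 = 1.8719296.
County 4: Wₕ = 0.12448879; term = 0.12448879²·(1 − 0.14899128)·35230/1093 = 0.42509598.
County 5: Wₕ = 0.32080979; term = 0.32080979²·(1 − 0.16043375)·7720/3033 = 0.21993537.
County 2: Wₕ = 0.21970507; term = 0.21970507²·(1 − 0.01691512)·8050/219 = 1.7443071.
Sum = 4.2612681.
SE = √(4.2612681) = 2.0643.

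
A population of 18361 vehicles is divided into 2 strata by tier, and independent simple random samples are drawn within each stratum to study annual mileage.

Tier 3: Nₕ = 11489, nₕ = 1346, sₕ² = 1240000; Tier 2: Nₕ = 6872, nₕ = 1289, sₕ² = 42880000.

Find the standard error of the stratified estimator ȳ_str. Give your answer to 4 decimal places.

64.0645

Var(ȳ_str) = Σₕ Wₕ²(1 − fₕ)sₕ²/nₕ with Wₕ = Nₕ/N, N = 18361.
Tier 3: Wₕ = 0.62572845; term = 0.62572845²·(1 − 0.11715554)·1240000/1346 = 318.44367.
Tier 2: Wₕ = 0.37427155; term = 0.37427155²·(1 − 0.18757276)·42880000/1289 = 3785.8201.
Sum = 4104.2638.
SE = √(4104.2638) = 64.0645.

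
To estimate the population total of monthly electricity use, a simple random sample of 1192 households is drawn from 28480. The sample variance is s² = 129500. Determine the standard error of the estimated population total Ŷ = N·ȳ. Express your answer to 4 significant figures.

Var(Ŷ) = N²·Var(ȳ) = N²·(1 − n/N)·s²/n.
f = 1192/28480 = 0.04185393; Var(ȳ) = 0.95814607·129500/1192 = 104.09389.
Var(Ŷ) = 28480² · 104.09389 = 8.4431637 × 10^10.
SE(Ŷ) = √(8.4431637 × 10^10) = 290600.

290600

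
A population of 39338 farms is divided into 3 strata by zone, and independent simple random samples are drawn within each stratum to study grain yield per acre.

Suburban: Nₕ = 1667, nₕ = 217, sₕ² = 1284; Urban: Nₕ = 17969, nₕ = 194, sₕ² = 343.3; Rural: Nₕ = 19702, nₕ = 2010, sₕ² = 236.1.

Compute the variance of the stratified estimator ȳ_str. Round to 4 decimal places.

Var(ȳ_str) = Σₕ Wₕ²(1 − fₕ)sₕ²/nₕ with Wₕ = Nₕ/N, N = 39338.
Suburban: Wₕ = 0.04237633; term = 0.04237633²·(1 − 0.13017397)·1284/217 = 0.0092423911.
Urban: Wₕ = 0.45678479; term = 0.45678479²·(1 − 0.01079637)·343.3/194 = 0.36524228.
Rural: Wₕ = 0.50083888; term = 0.50083888²·(1 − 0.10202010)·236.1/2010 = 0.026458342.
Sum = 0.40094301.

0.4009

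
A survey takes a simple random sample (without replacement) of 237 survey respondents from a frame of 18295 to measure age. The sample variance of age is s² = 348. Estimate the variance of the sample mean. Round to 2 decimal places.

1.45

Under SRS without replacement, Var(ȳ) = (1 − f)·s²/n with f = n/N = 237/18295 = 0.01295436.
Var(ȳ) = (1 − 0.01295436)·348/237 = 0.98704564·1.4683544 = 1.4493328.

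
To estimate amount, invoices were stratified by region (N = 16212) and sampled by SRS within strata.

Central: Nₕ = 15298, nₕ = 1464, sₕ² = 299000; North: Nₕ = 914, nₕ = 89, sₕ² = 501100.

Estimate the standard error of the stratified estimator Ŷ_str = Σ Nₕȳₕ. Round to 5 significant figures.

217870

Var(Ŷ_str) = Σₕ Nₕ²(1 − fₕ)sₕ²/nₕ.
Central: 15298²·(1 − 1464/15298)·299000/1464 = 4.3222764 × 10^10.
North: 914²·(1 − 89/914)·501100/89 = 4.2455557 × 10^9.
Sum = 4.746832 × 10^10.
SE = √(4.746832 × 10^10) = 217870.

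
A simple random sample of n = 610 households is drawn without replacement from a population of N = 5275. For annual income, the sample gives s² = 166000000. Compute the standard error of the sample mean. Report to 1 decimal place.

Under SRS without replacement, Var(ȳ) = (1 − f)·s²/n with f = n/N = 610/5275 = 0.11563981.
Var(ȳ) = (1 − 0.11563981)·166000000/610 = 0.88436019·272131.15 = 240661.95.
SE(ȳ) = √(240661.95) = 490.6.

490.6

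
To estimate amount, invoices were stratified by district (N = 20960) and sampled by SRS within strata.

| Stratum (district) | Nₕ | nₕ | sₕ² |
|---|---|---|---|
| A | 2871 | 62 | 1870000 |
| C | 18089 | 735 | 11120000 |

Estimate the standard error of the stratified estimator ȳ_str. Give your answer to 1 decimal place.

106.6

Var(ȳ_str) = Σₕ Wₕ²(1 − fₕ)sₕ²/nₕ with Wₕ = Nₕ/N, N = 20960.
A: Wₕ = 0.13697519; term = 0.13697519²·(1 − 0.02159526)·1870000/62 = 553.67166.
C: Wₕ = 0.86302481; term = 0.86302481²·(1 − 0.04063243)·11120000/735 = 10810.581.
Sum = 11364.253.
SE = √(11364.253) = 106.6.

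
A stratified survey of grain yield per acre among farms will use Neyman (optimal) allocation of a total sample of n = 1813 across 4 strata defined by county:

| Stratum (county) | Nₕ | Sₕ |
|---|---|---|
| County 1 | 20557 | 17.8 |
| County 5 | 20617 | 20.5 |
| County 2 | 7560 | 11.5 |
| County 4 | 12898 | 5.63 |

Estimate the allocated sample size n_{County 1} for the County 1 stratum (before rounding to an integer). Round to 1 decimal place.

699.7

Neyman allocation: nₕ = n·NₕSₕ / Σⱼ NⱼSⱼ.
Σ NⱼSⱼ = 20557·17.8 + 20617·20.5 + 7560·11.5 + 12898·5.63 = 948118.84.
n_{County 1} = 1813·20557·17.8 / 948118.84 = 699.7.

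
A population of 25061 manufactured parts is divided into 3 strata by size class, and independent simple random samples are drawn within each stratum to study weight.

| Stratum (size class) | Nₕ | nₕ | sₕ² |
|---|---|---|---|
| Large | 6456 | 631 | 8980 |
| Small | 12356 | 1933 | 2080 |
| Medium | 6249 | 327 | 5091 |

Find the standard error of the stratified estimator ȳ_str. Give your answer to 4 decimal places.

Var(ȳ_str) = Σₕ Wₕ²(1 − fₕ)sₕ²/nₕ with Wₕ = Nₕ/N, N = 25061.
Large: Wₕ = 0.25761143; term = 0.25761143²·(1 − 0.09773854)·8980/631 = 0.85213742.
Small: Wₕ = 0.49303699; term = 0.49303699²·(1 − 0.15644221)·2080/1933 = 0.22065071.
Medium: Wₕ = 0.24935158; term = 0.24935158²·(1 − 0.05232837)·5091/327 = 0.9173551.
Sum = 1.9901432.
SE = √(1.9901432) = 1.4107.

1.4107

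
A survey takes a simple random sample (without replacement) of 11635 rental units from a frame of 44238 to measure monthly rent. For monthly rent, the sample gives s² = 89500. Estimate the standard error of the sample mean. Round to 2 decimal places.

Under SRS without replacement, Var(ȳ) = (1 − f)·s²/n with f = n/N = 11635/44238 = 0.26300918.
Var(ȳ) = (1 − 0.26300918)·89500/11635 = 0.73699082·7.6923077 = 5.6691602.
SE(ȳ) = √(5.6691602) = 2.38.

2.38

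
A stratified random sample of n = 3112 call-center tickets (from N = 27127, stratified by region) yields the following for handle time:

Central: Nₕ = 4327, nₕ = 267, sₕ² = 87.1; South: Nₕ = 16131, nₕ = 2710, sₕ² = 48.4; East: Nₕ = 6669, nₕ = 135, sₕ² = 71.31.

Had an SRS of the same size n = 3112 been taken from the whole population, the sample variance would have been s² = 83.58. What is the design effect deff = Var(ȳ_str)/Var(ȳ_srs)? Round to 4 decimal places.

1.8641

Var(ȳ_str) = Σ Wₕ²(1−fₕ)sₕ²/nₕ with Wₕ = Nₕ/27127:
  Central: (4327/27127)²·(1−267/4327)·87.1/267 = 0.0077878269
  South: (16131/27127)²·(1−2710/16131)·48.4/2710 = 0.0052543464
  East: (6669/27127)²·(1−135/6669)·71.31/135 = 0.031279009
  → Var(ȳ_str) = 0.044321182.
Var(ȳ_srs) = (1 − 3112/27127)·83.58/3112 = 0.023776263.
deff = 0.044321182 / 0.023776263 = 1.8641.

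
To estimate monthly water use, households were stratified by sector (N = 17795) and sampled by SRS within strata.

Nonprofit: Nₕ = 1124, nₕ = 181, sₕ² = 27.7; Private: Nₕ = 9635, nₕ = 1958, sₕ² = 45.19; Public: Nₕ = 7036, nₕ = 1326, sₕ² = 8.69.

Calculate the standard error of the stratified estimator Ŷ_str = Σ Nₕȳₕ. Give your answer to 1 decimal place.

1460.4

Var(Ŷ_str) = Σₕ Nₕ²(1 − fₕ)sₕ²/nₕ.
Nonprofit: 1124²·(1 − 181/1124)·27.7/181 = 162210.59.
Private: 9635²·(1 − 1958/9635)·45.19/1958 = 1.7071548 × 10^6.
Public: 7036²·(1 − 1326/7036)·8.69/1326 = 263292.32.
Sum = 2.1326577 × 10^6.
SE = √(2.1326577 × 10^6) = 1460.4.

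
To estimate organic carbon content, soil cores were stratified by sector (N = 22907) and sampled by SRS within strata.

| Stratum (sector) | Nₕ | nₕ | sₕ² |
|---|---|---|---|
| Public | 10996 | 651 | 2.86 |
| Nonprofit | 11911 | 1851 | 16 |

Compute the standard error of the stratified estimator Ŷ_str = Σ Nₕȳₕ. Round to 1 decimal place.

1239.2

Var(Ŷ_str) = Σₕ Nₕ²(1 − fₕ)sₕ²/nₕ.
Public: 10996²·(1 − 651/10996)·2.86/651 = 499747.09.
Nonprofit: 11911²·(1 − 1851/11911)·16/1851 = 1.0357615 × 10^6.
Sum = 1.5355086 × 10^6.
SE = √(1.5355086 × 10^6) = 1239.2.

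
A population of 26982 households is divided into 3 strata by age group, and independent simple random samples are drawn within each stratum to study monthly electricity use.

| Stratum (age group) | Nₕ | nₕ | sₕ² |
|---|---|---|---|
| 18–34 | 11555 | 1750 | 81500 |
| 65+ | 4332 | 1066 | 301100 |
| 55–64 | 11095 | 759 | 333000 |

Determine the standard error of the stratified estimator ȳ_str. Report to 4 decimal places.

Var(ȳ_str) = Σₕ Wₕ²(1 − fₕ)sₕ²/nₕ with Wₕ = Nₕ/N, N = 26982.
18–34: Wₕ = 0.42824846; term = 0.42824846²·(1 − 0.15144959)·81500/1750 = 7.2475101.
65+: Wₕ = 0.16055148; term = 0.16055148²·(1 − 0.24607572)·301100/1066 = 5.4892107.
55–64: Wₕ = 0.41120006; term = 0.41120006²·(1 − 0.06840919)·333000/759 = 69.108901.
Sum = 81.845622.
SE = √(81.845622) = 9.0469.

9.0469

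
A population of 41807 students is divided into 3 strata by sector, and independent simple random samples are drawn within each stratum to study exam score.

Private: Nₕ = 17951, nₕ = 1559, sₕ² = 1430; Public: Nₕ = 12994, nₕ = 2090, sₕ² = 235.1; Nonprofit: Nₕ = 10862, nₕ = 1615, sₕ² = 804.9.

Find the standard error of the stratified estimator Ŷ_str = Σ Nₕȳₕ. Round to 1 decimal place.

18327.6

Var(Ŷ_str) = Σₕ Nₕ²(1 − fₕ)sₕ²/nₕ.
Private: 17951²·(1 − 1559/17951)·1430/1559 = 2.6990474 × 10^8.
Public: 12994²·(1 − 2090/12994)·235.1/2090 = 1.5938045 × 10^7.
Nonprofit: 10862²·(1 − 1615/10862)·804.9/1615 = 5.0058756 × 10^7.
Sum = 3.3590154 × 10^8.
SE = √(3.3590154 × 10^8) = 18327.6.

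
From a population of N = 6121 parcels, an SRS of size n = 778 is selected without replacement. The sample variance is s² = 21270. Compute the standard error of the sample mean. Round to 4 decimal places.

4.8851

Under SRS without replacement, Var(ȳ) = (1 − f)·s²/n with f = n/N = 778/6121 = 0.12710341.
Var(ȳ) = (1 − 0.12710341)·21270/778 = 0.87289659·27.339332 = 23.864409.
SE(ȳ) = √(23.864409) = 4.8851.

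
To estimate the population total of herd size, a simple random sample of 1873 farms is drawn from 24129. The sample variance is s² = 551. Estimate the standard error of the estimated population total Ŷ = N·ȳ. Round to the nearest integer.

12569

Var(Ŷ) = N²·Var(ȳ) = N²·(1 − n/N)·s²/n.
f = 1873/24129 = 0.07762444; Var(ȳ) = 0.92237556·551/1873 = 0.27134487.
Var(Ŷ) = 24129² · 0.27134487 = 1.5797933 × 10^8.
SE(Ŷ) = √(1.5797933 × 10^8) = 12569.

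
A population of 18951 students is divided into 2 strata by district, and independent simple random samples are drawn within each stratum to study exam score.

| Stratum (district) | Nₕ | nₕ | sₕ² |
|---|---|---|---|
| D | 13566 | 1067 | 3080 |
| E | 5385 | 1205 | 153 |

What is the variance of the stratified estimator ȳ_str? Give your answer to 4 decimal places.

Var(ȳ_str) = Σₕ Wₕ²(1 − fₕ)sₕ²/nₕ with Wₕ = Nₕ/N, N = 18951.
D: Wₕ = 0.71584613; term = 0.71584613²·(1 − 0.07865251)·3080/1067 = 1.3628533.
E: Wₕ = 0.28415387; term = 0.28415387²·(1 − 0.22376973)·153/1205 = 0.0079579666.
Sum = 1.3708113.

1.3708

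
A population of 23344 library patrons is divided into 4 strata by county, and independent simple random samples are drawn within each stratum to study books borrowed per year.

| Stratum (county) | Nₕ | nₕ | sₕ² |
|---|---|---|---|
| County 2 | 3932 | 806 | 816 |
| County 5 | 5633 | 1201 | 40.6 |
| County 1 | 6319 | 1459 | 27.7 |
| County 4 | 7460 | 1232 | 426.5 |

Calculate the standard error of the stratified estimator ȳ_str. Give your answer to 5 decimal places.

0.23445

Var(ȳ_str) = Σₕ Wₕ²(1 − fₕ)sₕ²/nₕ with Wₕ = Nₕ/N, N = 23344.
County 2: Wₕ = 0.16843729; term = 0.16843729²·(1 − 0.20498474)·816/806 = 0.022835317.
County 5: Wₕ = 0.24130398; term = 0.24130398²·(1 − 0.21320788)·40.6/1201 = 0.0015487167.
County 1: Wₕ = 0.27069054; term = 0.27069054²·(1 − 0.23089096)·27.7/1459 = 0.0010699379.
County 4: Wₕ = 0.31956820; term = 0.31956820²·(1 − 0.16514745)·426.5/1232 = 0.029515165.
Sum = 0.054969137.
SE = √(0.054969137) = 0.23445.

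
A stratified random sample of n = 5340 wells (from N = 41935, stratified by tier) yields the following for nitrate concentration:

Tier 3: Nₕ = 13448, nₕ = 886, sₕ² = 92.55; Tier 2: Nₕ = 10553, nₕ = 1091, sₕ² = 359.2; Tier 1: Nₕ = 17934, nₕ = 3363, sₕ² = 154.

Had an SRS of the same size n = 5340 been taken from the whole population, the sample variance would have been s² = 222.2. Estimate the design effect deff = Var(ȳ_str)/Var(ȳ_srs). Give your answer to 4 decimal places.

Var(ȳ_str) = Σ Wₕ²(1−fₕ)sₕ²/nₕ with Wₕ = Nₕ/41935:
  Tier 3: (13448/41935)²·(1−886/13448)·92.55/886 = 0.010034735
  Tier 2: (10553/41935)²·(1−1091/10553)·359.2/1091 = 0.018694643
  Tier 1: (17934/41935)²·(1−3363/17934)·154/3363 = 0.0068046702
  → Var(ȳ_str) = 0.035534048.
Var(ȳ_srs) = (1 − 5340/41935)·222.2/5340 = 0.03631181.
deff = 0.035534048 / 0.03631181 = 0.9786.

0.9786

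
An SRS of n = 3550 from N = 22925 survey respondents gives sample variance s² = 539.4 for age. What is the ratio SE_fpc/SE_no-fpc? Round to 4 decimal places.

f = n/N = 3550/22925 = 0.15485278.
SE_no-fpc = √(s²/n) = 0.38979952; SE_fpc = √((1−f)s²/n) = 0.35835006.
Ratio = √(1−f) = 0.91931889.

0.9193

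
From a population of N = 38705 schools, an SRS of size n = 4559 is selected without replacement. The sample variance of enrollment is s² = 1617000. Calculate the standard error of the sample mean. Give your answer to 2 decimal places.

Under SRS without replacement, Var(ȳ) = (1 − f)·s²/n with f = n/N = 4559/38705 = 0.11778840.
Var(ȳ) = (1 − 0.11778840)·1617000/4559 = 0.88221160·354.68304 = 312.9055.
SE(ȳ) = √(312.9055) = 17.69.

17.69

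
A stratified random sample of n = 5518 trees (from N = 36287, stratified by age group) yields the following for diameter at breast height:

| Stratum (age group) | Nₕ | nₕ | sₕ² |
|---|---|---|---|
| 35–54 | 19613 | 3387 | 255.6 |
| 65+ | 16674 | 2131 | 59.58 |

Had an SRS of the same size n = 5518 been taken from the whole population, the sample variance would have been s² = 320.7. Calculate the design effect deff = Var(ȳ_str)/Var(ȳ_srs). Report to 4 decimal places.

0.4746

Var(ȳ_str) = Σ Wₕ²(1−fₕ)sₕ²/nₕ with Wₕ = Nₕ/36287:
  35–54: (19613/36287)²·(1−3387/19613)·255.6/3387 = 0.018238916
  65+: (16674/36287)²·(1−2131/16674)·59.58/2131 = 0.005148832
  → Var(ȳ_str) = 0.023387748.
Var(ȳ_srs) = (1 − 5518/36287)·320.7/5518 = 0.049281008.
deff = 0.023387748 / 0.049281008 = 0.4746.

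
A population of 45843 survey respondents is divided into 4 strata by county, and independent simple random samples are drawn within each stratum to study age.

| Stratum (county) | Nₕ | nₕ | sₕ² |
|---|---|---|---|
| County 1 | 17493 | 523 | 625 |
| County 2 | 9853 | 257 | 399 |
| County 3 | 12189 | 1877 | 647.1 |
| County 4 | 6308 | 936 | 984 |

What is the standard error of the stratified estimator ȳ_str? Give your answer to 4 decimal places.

Var(ȳ_str) = Σₕ Wₕ²(1 − fₕ)sₕ²/nₕ with Wₕ = Nₕ/N, N = 45843.
County 1: Wₕ = 0.38158497; term = 0.38158497²·(1 − 0.02989767)·625/523 = 0.16880232.
County 2: Wₕ = 0.21492921; term = 0.21492921²·(1 − 0.02608343)·399/257 = 0.069847752.
County 3: Wₕ = 0.26588574; term = 0.26588574²·(1 − 0.15399130)·647.1/1877 = 0.020619211.
County 4: Wₕ = 0.13760007; term = 0.13760007²·(1 − 0.14838301)·984/936 = 0.016951217.
Sum = 0.2762205.
SE = √(0.2762205) = 0.5256.

0.5256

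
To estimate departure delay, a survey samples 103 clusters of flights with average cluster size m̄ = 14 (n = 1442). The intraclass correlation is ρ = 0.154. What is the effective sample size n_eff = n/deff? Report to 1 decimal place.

deff = 1 + (14 − 1)·0.154 = 1 + 2.002 = 3.002.
n_eff = 1442 / 3.002 = 480.3.

480.3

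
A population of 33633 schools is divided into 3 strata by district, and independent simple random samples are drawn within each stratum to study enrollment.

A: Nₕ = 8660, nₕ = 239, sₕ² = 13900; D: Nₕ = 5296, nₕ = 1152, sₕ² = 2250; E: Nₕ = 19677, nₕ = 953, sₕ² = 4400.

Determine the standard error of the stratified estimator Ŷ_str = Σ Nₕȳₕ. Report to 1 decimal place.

Var(Ŷ_str) = Σₕ Nₕ²(1 − fₕ)sₕ²/nₕ.
A: 8660²·(1 − 239/8660)·13900/239 = 4.2412948 × 10^9.
D: 5296²·(1 − 1152/5296)·2250/1152 = 4.28645 × 10^7.
E: 19677²·(1 − 953/19677)·4400/953 = 1.7010508 × 10^9.
Sum = 5.9852101 × 10^9.
SE = √(5.9852101 × 10^9) = 77364.1.

77364.1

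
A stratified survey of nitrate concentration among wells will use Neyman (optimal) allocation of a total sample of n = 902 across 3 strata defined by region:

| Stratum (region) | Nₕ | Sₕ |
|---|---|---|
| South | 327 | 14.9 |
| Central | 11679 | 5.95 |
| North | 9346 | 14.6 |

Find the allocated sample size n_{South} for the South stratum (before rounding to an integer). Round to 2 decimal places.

Neyman allocation: nₕ = n·NₕSₕ / Σⱼ NⱼSⱼ.
Σ NⱼSⱼ = 327·14.9 + 11679·5.95 + 9346·14.6 = 210813.95.
n_{South} = 902·327·14.9 / 210813.95 = 20.85.

20.85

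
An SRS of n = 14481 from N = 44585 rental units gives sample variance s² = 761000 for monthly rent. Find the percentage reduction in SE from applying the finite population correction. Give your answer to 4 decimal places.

17.8292

f = n/N = 14481/44585 = 0.32479533.
SE_no-fpc = √(s²/n) = 7.2492496; SE_fpc = √((1−f)s²/n) = 5.9567691.
Ratio = √(1−f) = 0.82170838. Reduction = 100·(1 − 0.82170838) = 17.8292%.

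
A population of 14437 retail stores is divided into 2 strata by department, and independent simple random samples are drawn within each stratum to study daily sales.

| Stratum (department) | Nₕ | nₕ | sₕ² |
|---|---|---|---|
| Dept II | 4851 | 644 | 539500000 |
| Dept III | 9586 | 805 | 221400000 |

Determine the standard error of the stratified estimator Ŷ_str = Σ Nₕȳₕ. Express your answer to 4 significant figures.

Var(Ŷ_str) = Σₕ Nₕ²(1 − fₕ)sₕ²/nₕ.
Dept II: 4851²·(1 − 644/4851)·539500000/644 = 1.7096585 × 10^13.
Dept III: 9586²·(1 − 805/9586)·221400000/805 = 2.3150647 × 10^13.
Sum = 4.0247232 × 10^13.
SE = √(4.0247232 × 10^13) = 6.344 × 10^6.

6.344 × 10^6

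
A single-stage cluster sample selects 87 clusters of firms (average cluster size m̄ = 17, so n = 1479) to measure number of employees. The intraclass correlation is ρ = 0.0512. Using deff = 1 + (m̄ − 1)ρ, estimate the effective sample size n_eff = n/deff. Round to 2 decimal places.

deff = 1 + (17 − 1)·0.0512 = 1 + 0.8192 = 1.8192.
n_eff = 1479 / 1.8192 = 812.99.

812.99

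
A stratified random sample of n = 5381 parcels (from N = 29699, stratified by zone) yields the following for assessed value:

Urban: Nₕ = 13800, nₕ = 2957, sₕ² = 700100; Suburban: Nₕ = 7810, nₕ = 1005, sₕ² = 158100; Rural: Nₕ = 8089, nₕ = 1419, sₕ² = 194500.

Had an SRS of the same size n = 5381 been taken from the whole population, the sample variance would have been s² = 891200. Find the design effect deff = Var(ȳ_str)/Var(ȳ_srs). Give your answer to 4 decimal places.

Var(ȳ_str) = Σ Wₕ²(1−fₕ)sₕ²/nₕ with Wₕ = Nₕ/29699:
  Urban: (13800/29699)²·(1−2957/13800)·700100/2957 = 40.165543
  Suburban: (7810/29699)²·(1−1005/7810)·158100/1005 = 9.4789737
  Rural: (8089/29699)²·(1−1419/8089)·194500/1419 = 8.3844432
  → Var(ȳ_str) = 58.02896.
Var(ȳ_srs) = (1 − 5381/29699)·891200/5381 = 135.61203.
deff = 58.02896 / 135.61203 = 0.4279.

0.4279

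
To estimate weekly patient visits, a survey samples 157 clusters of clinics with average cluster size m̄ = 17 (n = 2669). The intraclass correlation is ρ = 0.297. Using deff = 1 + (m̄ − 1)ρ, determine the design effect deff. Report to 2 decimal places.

5.75

deff = 1 + (17 − 1)·0.297 = 1 + 4.752 = 5.752.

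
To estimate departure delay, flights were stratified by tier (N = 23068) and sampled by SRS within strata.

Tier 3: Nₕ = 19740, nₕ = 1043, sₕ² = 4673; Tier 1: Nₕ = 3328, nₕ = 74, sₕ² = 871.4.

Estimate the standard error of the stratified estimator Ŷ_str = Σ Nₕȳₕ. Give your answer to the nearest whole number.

Var(Ŷ_str) = Σₕ Nₕ²(1 − fₕ)sₕ²/nₕ.
Tier 3: 19740²·(1 − 1043/19740)·4673/1043 = 1.6536003 × 10^9.
Tier 1: 3328²·(1 − 74/3328)·871.4/74 = 1.2752247 × 10^8.
Sum = 1.7811228 × 10^9.
SE = √(1.7811228 × 10^9) = 42203.

42203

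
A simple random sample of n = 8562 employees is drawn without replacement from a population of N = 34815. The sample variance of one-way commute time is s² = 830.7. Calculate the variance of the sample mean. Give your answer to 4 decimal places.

0.0732

Under SRS without replacement, Var(ȳ) = (1 − f)·s²/n with f = n/N = 8562/34815 = 0.24592848.
Var(ȳ) = (1 − 0.24592848)·830.7/8562 = 0.75407152·0.097021724 = 0.073161319.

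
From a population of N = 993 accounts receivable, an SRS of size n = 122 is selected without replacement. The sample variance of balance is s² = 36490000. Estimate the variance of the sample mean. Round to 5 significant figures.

262350

Under SRS without replacement, Var(ȳ) = (1 − f)·s²/n with f = n/N = 122/993 = 0.12286002.
Var(ȳ) = (1 − 0.12286002)·36490000/122 = 0.87713998·299098.36 = 262351.13.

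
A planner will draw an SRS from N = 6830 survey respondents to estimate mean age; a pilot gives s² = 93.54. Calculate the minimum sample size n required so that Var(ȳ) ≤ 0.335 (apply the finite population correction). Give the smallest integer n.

Without fpc, n₀ = s²/D = 93.54/0.335 = 279.2239.
With fpc, (1 − n/N)·s²/n ≤ D requires n ≥ n₀/(1 + n₀/N) = 279.2239/(1 + 279.2239/6830) = 268.2570.
Rounding up, n = 269.

269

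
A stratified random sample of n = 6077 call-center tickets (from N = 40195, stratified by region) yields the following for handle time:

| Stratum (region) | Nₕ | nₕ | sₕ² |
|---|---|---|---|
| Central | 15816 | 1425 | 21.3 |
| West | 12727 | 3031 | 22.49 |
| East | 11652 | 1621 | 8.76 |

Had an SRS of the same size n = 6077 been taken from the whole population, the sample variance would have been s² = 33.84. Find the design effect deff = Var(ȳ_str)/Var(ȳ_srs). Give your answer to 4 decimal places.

Var(ȳ_str) = Σ Wₕ²(1−fₕ)sₕ²/nₕ with Wₕ = Nₕ/40195:
  Central: (15816/40195)²·(1−1425/15816)·21.3/1425 = 0.0021057572
  West: (12727/40195)²·(1−3031/12727)·22.49/3031 = 5.6673248 × 10^-4
  East: (11652/40195)²·(1−1621/11652)·8.76/1621 = 3.9095046 × 10^-4
  → Var(ȳ_str) = 0.0030634401.
Var(ȳ_srs) = (1 − 6077/40195)·33.84/6077 = 0.0047266413.
deff = 0.0030634401 / 0.0047266413 = 0.6481.

0.6481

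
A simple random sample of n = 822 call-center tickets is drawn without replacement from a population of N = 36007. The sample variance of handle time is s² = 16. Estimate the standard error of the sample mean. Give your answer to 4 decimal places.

0.1379

Under SRS without replacement, Var(ȳ) = (1 − f)·s²/n with f = n/N = 822/36007 = 0.02282889.
Var(ȳ) = (1 − 0.02282889)·16/822 = 0.97717111·0.01946472 = 0.019020362.
SE(ȳ) = √(0.019020362) = 0.1379.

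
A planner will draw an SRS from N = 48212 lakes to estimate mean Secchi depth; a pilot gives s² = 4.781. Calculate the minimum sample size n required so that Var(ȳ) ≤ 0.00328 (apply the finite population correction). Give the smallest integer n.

1415

Without fpc, n₀ = s²/D = 4.781/0.00328 = 1457.6220.
With fpc, (1 − n/N)·s²/n ≤ D requires n ≥ n₀/(1 + n₀/N) = 1457.6220/(1 + 1457.6220/48212) = 1414.8461.
Rounding up, n = 1415.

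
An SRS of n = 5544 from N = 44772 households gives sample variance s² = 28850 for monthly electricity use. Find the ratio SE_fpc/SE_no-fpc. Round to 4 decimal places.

0.9360

f = n/N = 5544/44772 = 0.12382739.
SE_no-fpc = √(s²/n) = 2.2811892; SE_fpc = √((1−f)s²/n) = 2.1352864.
Ratio = √(1−f) = 0.93604092.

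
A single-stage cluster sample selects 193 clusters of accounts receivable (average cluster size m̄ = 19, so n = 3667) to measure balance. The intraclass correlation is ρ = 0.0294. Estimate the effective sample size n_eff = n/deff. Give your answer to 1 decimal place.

2398.0

deff = 1 + (19 − 1)·0.0294 = 1 + 0.5292 = 1.5292.
n_eff = 3667 / 1.5292 = 2398.0.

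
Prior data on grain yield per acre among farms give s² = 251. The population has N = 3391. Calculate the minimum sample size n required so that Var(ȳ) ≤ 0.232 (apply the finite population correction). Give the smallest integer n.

Without fpc, n₀ = s²/D = 251/0.232 = 1081.8966.
With fpc, (1 − n/N)·s²/n ≤ D requires n ≥ n₀/(1 + n₀/N) = 1081.8966/(1 + 1081.8966/3391) = 820.2093.
Rounding up, n = 821.

821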